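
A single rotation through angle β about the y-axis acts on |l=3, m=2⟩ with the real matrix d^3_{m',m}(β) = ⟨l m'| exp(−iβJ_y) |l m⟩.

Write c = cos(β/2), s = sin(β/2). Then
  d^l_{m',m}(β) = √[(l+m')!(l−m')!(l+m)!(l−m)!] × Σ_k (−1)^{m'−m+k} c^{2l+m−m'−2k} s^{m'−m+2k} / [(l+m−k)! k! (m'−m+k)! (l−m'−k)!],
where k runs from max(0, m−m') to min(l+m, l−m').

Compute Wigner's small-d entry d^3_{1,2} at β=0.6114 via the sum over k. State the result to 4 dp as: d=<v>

d^3_{1,2}(β=0.6114) via Wigner's sum:
c=cos(0.6114/2)=0.953637, s=sin(0.6114/2)=0.300961; N=√[24·2·120·1]=75.894664
Admissible k: 1..2 (factorial args all ≥0)
  k=1: (−1)^0·75.8947/(24)·0.9536^5·0.3010^1 = +0.750627
  k=2: (−1)^1·75.8947/(12)·0.9536^3·0.3010^3 = -0.149523
d^3_{1,2}(0.6114) = +0.750627 -0.149523 = +0.601104

d=0.6011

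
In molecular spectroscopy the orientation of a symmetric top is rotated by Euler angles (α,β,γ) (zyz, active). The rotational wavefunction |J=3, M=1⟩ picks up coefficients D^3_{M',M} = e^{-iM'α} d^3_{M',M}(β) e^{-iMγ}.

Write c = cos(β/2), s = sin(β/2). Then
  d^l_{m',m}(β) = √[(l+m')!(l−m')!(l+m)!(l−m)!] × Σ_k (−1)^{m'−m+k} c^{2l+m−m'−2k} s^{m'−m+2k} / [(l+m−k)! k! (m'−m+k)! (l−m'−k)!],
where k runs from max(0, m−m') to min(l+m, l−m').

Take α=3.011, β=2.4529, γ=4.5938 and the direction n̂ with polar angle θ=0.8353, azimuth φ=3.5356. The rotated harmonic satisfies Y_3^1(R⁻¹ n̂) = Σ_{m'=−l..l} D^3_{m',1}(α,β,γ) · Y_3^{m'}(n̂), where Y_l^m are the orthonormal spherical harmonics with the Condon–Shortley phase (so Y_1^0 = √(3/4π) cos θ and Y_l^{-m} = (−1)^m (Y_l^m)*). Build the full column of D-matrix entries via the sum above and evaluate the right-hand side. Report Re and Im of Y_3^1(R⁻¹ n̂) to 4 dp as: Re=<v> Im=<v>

Need the full column D^3_{m',1} for m'=−3..3 at α=3.011, β=2.4529, γ=4.5938.
cos(β/2)=0.337581, sin(β/2)=0.941296
d^3_{-3,1}: single k=4 term ⇒ +0.346504;  D = -0.093488-0.333654i
d^3_{-2,1}: k∈[3..4] ⇒ +0.202929 -0.788879 = -0.585950;  D = -0.083271-0.580002i
d^3_{-1,1}: k∈[2..4] ⇒ +0.069043 -0.715736 +0.695598 = +0.048905;  D = -0.000587-0.048901i
d^3_{0,1}: k∈[1..3] ⇒ +0.014296 -0.333447 +0.864174 = +0.545023;  D = -0.064482+0.541195i
d^3_{1,1}: k∈[0..2] ⇒ +0.001480 -0.092057 +0.536802 = +0.446225;  D = +0.110044-0.432443i
d^3_{2,1}: k∈[0..1] ⇒ -0.013050 +0.202929 = +0.189879;  D = -0.070390+0.176350i
d^3_{3,1}: single k=0 term ⇒ +0.044567;  D = +0.021771-0.038888i
Y_3^{m'}(θ=0.8353,φ=3.5356) and Σ D·Y over m':
  (-0.0935-0.3337i)·(-0.0645+0.1574i)  (-0.0833-0.5800i)·(+0.2659-0.2673i)  (-0.0006-0.0489i)·(-0.2768+0.1151i)  (-0.0645+0.5412i)·(-0.1876+0.0000i)  (+0.1100-0.4324i)·(+0.2768+0.1151i)  (-0.0704+0.1763i)·(+0.2659+0.2673i)  (+0.0218-0.0389i)·(+0.0645+0.1574i)
Y_3^1(R⁻¹ n̂) = -0.078841-0.291242i

Re=-0.0788 Im=-0.2912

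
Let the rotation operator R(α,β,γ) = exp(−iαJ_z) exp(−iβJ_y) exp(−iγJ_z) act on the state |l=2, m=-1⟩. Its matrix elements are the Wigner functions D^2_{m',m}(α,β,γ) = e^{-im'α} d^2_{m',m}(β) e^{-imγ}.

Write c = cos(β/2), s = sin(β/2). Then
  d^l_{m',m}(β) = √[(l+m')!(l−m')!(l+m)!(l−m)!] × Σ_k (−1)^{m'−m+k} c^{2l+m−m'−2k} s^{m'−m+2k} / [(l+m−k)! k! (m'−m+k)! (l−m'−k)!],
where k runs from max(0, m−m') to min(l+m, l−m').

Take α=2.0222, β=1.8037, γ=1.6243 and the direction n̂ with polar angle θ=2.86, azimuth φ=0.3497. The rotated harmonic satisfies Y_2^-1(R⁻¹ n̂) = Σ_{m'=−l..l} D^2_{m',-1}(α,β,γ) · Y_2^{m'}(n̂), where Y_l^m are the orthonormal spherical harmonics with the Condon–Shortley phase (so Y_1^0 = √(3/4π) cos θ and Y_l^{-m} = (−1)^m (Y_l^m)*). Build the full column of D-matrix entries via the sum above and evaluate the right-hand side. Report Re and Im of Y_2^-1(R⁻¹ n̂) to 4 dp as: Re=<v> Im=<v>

Re=-0.0490 Im=0.1388

Need the full column D^2_{m',-1} for m'=−2..2 at α=2.0222, β=1.8037, γ=1.6243.
cos(β/2)=0.620160, sin(β/2)=0.784476
d^2_{-2,-1}: single k=1 term ⇒ +0.374214;  D = +0.305759-0.215749i
d^2_{-1,-1}: k∈[0..1] ⇒ +0.147916 -0.710047 = -0.562132;  D = +0.491988+0.271918i
d^2_{0,-1}: k∈[0..1] ⇒ -0.458317 +0.733360 = +0.275044;  D = -0.014709+0.274650i
d^2_{1,-1}: k∈[0..1] ⇒ +0.710047 -0.378719 = +0.331328;  D = +0.305443-0.128384i
d^2_{2,-1}: single k=0 term ⇒ -0.598786;  D = +0.449581+0.395502i
Y_2^{m'}(θ=2.86,φ=0.3497) and Σ D·Y over m':
  (+0.3058-0.2157i)·(+0.0228-0.0192i)  (+0.4920+0.2719i)·(-0.1937+0.0707i)  (-0.0147+0.2746i)·(+0.5577+0.0000i)  (+0.3054-0.1284i)·(+0.1937+0.0707i)  (+0.4496+0.3955i)·(+0.0228+0.0192i)
Y_2^-1(R⁻¹ n̂) = -0.048983+0.138830i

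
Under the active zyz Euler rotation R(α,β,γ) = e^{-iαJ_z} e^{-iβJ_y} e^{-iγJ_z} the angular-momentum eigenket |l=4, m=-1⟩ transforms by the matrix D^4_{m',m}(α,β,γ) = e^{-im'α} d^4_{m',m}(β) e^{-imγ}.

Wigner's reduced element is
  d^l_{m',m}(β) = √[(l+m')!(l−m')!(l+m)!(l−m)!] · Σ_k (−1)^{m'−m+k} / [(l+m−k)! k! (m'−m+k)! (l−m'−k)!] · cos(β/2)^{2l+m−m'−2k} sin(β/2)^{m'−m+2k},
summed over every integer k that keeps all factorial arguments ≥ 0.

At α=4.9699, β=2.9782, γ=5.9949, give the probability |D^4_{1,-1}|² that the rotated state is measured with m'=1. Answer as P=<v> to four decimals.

P=0.7692

D^4_{1,-1}(4.9699,2.9782,5.9949) = e^{-i·1·4.9699}·d^4_{1,-1}(2.9782)·e^{-i·-1·5.9949}. Compute d first:
c=cos(2.9782/2)=0.081605, s=sin(2.9782/2)=0.996665; N=√[120·6·6·120]=720.000000
k: max(0,(-1)−(1))=0 … min(4+(-1),4−(1))=3
  k=0: (−1)^2·720.0000/(72)·0.0816^6·0.9967^2 = +0.000003
  k=1: (−1)^3·720.0000/(24)·0.0816^4·0.9967^4 = -0.001313
  k=2: (−1)^4·720.0000/(48)·0.0816^2·0.9967^6 = +0.097909
  k=3: (−1)^5·720.0000/(720)·0.0816^0·0.9967^8 = -0.973627
d^4_{1,-1}(2.9782) = +0.000003 -0.001313 +0.097909 -0.973627 = -0.877028
|D^4_{1,-1}|² = |d^4_{1,-1}(β)|² = (-0.877028)² = 0.769177 (the z-rotation phases have unit modulus)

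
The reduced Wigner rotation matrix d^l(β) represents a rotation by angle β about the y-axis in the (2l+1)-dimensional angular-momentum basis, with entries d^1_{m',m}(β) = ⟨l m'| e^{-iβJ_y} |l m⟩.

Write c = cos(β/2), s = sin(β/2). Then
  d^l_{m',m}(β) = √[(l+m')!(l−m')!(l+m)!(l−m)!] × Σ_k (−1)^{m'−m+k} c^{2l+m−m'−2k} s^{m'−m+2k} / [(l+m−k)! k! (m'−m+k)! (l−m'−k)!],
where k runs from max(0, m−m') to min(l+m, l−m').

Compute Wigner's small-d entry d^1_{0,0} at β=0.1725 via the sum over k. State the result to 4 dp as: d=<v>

d=0.9852

d^1_{0,0}(β=0.1725) via Wigner's sum:
c=cos(0.1725/2)=0.996283, s=sin(0.1725/2)=0.086143; N=√[1·1·1·1]=1.000000
Admissible k: 0..1 (factorial args all ≥0)
  k=0: (−1)^0·1.0000/(1)·0.9963^2·0.0861^0 = +0.992579
  k=1: (−1)^1·1.0000/(1)·0.9963^0·0.0861^2 = -0.007421
d^1_{0,0}(0.1725) = +0.992579 -0.007421 = +0.985159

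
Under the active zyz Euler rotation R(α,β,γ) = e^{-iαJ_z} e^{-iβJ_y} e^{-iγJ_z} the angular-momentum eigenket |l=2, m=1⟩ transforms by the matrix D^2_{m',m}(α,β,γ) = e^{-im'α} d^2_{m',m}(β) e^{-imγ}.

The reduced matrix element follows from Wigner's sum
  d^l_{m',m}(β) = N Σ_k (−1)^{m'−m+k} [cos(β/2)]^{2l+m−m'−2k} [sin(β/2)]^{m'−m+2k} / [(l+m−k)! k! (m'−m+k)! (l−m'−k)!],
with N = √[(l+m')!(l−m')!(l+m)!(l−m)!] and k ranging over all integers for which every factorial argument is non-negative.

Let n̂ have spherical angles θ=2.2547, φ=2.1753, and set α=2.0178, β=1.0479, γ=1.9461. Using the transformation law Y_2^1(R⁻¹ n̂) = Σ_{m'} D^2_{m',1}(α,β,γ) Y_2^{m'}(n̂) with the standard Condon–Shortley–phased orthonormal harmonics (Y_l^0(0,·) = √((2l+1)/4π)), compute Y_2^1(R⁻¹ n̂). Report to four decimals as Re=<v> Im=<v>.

Re=0.0612 Im=0.2443

Need the full column D^2_{m',1} for m'=−2..2 at α=2.0178, β=1.0479, γ=1.9461.
cos(β/2)=0.865850, sin(β/2)=0.500304
d^2_{-2,1}: single k=3 term ⇒ +0.216858;  D = -0.107508+0.188333i
d^2_{-1,1}: k∈[2..3] ⇒ +0.562956 -0.062652 = +0.500304;  D = +0.499018+0.035841i
d^2_{0,1}: k∈[1..2] ⇒ +0.795495 -0.265595 = +0.529899;  D = -0.194237-0.493016i
d^2_{1,1}: k∈[0..1] ⇒ +0.562044 -0.562956 = -0.000912;  D = +0.000621-0.000668i
d^2_{2,1}: single k=0 term ⇒ -0.649519;  D = -0.620223-0.192867i
Y_2^{m'}(θ=2.2547,φ=2.1753) and Σ D·Y over m':
  (-0.1075+0.1883i)·(-0.0821+0.2170i)  (+0.4990+0.0358i)·(+0.2150+0.3113i)  (-0.1942-0.4930i)·(+0.0623+0.0000i)  (+0.0006-0.0007i)·(-0.2150+0.3113i)  (-0.6202-0.1929i)·(-0.0821-0.2170i)
Y_2^1(R⁻¹ n̂) = +0.061155+0.244317i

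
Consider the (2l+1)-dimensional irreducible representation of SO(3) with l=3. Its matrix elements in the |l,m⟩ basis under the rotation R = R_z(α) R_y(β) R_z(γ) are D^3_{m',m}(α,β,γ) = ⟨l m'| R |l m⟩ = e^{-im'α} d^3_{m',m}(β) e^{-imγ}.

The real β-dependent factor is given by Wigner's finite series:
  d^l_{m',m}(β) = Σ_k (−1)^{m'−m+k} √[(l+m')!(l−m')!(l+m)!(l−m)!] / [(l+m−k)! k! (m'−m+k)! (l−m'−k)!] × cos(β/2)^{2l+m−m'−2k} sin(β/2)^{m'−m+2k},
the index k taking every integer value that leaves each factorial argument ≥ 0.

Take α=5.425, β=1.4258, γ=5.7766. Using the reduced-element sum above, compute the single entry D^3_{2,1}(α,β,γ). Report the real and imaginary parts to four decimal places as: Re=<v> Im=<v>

Re=-0.1539 Im=0.2016

D^3_{2,1}(5.425,1.4258,5.7766) = e^{-i·2·5.425}·d^3_{2,1}(1.4258)·e^{-i·1·5.7766}. Compute d first:
Half-angle: c=0.756468, s=0.654030. N=√(120·1·24·2)=75.894664
Admissible k: 0..1 (factorial args all ≥0)
  k=0: (−1)^1·75.8947/(24)·0.7565^5·0.6540^1 = -0.512332
  k=1: (−1)^2·75.8947/(12)·0.7565^3·0.6540^3 = +0.765942
d^3_{2,1}(1.4258) = -0.512332 +0.765942 = +0.253610
Attach z-rotation phases: D = e^{-i(2)(5.425)}·(+0.253610)·e^{-i(1)(5.7766)} = -0.153917+0.201563i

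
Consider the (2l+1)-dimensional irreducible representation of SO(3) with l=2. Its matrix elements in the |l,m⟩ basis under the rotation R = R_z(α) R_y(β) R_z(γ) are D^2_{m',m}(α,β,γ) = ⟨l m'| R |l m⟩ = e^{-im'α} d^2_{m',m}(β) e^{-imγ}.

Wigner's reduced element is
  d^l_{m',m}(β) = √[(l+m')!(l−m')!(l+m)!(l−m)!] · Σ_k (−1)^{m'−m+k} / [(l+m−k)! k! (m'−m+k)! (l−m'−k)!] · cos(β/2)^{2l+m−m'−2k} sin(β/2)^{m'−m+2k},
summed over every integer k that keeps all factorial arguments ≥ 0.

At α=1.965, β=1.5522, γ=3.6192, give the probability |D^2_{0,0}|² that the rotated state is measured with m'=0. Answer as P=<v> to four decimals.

D^2_{0,0}(1.965,1.5522,3.6192) = e^{-i·0·1.965}·d^2_{0,0}(1.5522)·e^{-i·0·3.6192}. Compute d first:
c=cos(1.5522/2)=0.713651, s=sin(1.5522/2)=0.700502; N=√[2·2·2·2]=4.000000
k: max(0,(0)−(0))=0 … min(2+(0),2−(0))=2
  k=0: (−1)^0·4.0000/(4)·0.7137^4·0.7005^0 = +0.259384
  k=1: (−1)^1·4.0000/(1)·0.7137^2·0.7005^2 = -0.999654
  k=2: (−1)^2·4.0000/(4)·0.7137^0·0.7005^4 = +0.240789
d^2_{0,0}(1.5522) = +0.259384 -0.999654 +0.240789 = -0.499481
|D^2_{0,0}|² = |d^2_{0,0}(β)|² = (-0.499481)² = 0.249482 (the z-rotation phases have unit modulus)

P=0.2495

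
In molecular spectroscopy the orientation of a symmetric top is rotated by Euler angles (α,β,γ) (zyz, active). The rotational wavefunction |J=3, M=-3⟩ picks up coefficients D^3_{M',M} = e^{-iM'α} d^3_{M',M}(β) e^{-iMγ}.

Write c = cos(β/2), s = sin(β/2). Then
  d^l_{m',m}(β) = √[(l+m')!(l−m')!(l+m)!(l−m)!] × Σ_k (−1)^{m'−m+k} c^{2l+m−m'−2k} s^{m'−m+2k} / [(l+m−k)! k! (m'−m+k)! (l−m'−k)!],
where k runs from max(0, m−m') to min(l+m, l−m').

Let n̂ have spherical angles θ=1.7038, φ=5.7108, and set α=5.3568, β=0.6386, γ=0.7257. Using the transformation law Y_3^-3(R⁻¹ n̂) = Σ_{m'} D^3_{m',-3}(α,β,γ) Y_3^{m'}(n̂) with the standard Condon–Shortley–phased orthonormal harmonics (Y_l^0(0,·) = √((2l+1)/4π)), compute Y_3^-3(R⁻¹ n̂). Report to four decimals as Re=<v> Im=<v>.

Need the full column D^3_{m',-3} for m'=−3..3 at α=5.3568, β=0.6386, γ=0.7257.
cos(β/2)=0.949455, sin(β/2)=0.313902
d^3_{-3,-3}: single k=0 term ⇒ +0.732567;  D = +0.603762-0.414881i
d^3_{-2,-3}: single k=0 term ⇒ -0.593257;  D = -0.562327-0.189055i
d^3_{-1,-3}: single k=0 term ⇒ +0.310122;  D = +0.097578+0.294370i
d^3_{0,-3}: single k=0 term ⇒ -0.118392;  D = +0.067464-0.097289i
d^3_{1,-3}: single k=0 term ⇒ +0.033898;  D = -0.033873+0.001291i
d^3_{2,-3}: single k=0 term ⇒ -0.007088;  D = +0.004471+0.005500i
d^3_{3,-3}: single k=0 term ⇒ +0.000957;  D = +0.000231-0.000928i
Y_3^{m'}(θ=1.7038,φ=5.7108) and Σ D·Y over m':
  (+0.6038-0.4149i)·(-0.0592+0.4019i)  (-0.5623-0.1891i)·(-0.0550-0.1212i)  (+0.0976+0.2944i)·(-0.2456-0.1582i)  (+0.0675-0.0973i)·(+0.1441+0.0000i)  (-0.0339+0.0013i)·(+0.2456-0.1582i)  (+0.0045+0.0055i)·(-0.0550+0.1212i)  (+0.0002-0.0009i)·(+0.0592+0.4019i)
Y_3^-3(R⁻¹ n̂) = +0.162697+0.250025i

Re=0.1627 Im=0.2500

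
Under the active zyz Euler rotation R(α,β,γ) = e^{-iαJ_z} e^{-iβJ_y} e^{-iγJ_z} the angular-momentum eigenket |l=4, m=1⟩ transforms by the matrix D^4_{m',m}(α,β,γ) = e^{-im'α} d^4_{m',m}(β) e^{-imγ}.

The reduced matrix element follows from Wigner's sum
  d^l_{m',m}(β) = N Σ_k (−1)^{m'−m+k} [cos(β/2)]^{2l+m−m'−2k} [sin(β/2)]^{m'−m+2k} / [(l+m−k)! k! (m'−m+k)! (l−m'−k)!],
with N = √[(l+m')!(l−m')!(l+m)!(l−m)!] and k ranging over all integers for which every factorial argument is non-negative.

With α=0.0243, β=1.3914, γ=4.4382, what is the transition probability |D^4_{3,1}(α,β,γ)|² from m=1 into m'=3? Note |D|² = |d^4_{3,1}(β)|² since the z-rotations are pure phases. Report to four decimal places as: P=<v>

Split into d^4_{3,1}(β=1.3914) × two z-phases.
With c≡cos(β/2)=0.767605 and s≡sin(β/2)=0.640923, N=[5040·1·120·6]^{1/2}=1904.940944
k∈{0,1} keeps every argument non-negative
  k=0: (−1)^2·1904.9409/(240)·0.7676^6·0.6409^2 = +0.666975
  k=1: (−1)^3·1904.9409/(144)·0.7676^4·0.6409^4 = -0.774986
d^4_{3,1}(1.3914) = +0.666975 -0.774986 = -0.108011
|D^4_{3,1}|² = |d^4_{3,1}(β)|² = (-0.108011)² = 0.011666 (the z-rotation phases have unit modulus)

P=0.0117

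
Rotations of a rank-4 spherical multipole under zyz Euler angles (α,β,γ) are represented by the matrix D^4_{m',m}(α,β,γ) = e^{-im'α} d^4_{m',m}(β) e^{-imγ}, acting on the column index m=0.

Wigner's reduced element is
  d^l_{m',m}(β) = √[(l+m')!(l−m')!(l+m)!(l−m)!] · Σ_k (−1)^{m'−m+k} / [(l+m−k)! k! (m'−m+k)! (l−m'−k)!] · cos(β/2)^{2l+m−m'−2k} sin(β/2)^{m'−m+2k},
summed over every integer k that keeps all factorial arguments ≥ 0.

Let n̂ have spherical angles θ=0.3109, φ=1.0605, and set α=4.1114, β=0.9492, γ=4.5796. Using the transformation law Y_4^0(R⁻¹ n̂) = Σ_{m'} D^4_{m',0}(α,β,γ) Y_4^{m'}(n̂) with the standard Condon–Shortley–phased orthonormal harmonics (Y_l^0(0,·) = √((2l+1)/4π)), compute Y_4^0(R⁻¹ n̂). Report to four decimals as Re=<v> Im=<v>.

Need the full column D^4_{m',0} for m'=−4..4 at α=4.1114, β=0.9492, γ=4.5796.
cos(β/2)=0.889476, sin(β/2)=0.456983
d^4_{-4,0}: single k=4 term ⇒ +0.228394;  D = -0.169025-0.153604i
d^4_{-3,0}: k∈[3..4] ⇒ +0.628685 -0.165945 = +0.462740;  D = +0.450325-0.106472i
d^4_{-2,0}: k∈[2..4] ⇒ +0.981126 -0.690598 +0.068358 = +0.358886;  D = -0.129383+0.334753i
d^4_{-1,0}: k∈[1..4] ⇒ +0.900229 -1.425725 +0.376329 -0.016556 = -0.165723;  D = +0.093709+0.136684i
d^4_{0,0}: k∈[0..4] ⇒ +0.391807 -1.654717 +0.982738 -0.115289 +0.001902 = -0.393559;  D = -0.393559+0.000000i
d^4_{1,0}: k∈[0..3] ⇒ -0.900229 +1.425725 -0.376329 +0.016556 = +0.165723;  D = -0.093709+0.136684i
d^4_{2,0}: k∈[0..2] ⇒ +0.981126 -0.690598 +0.068358 = +0.358886;  D = -0.129383-0.334753i
d^4_{3,0}: k∈[0..1] ⇒ -0.628685 +0.165945 = -0.462740;  D = -0.450325-0.106472i
d^4_{4,0}: single k=0 term ⇒ +0.228394;  D = -0.169025+0.153604i
Y_4^{m'}(θ=0.3109,φ=1.0605) and Σ D·Y over m':
  (-0.1690-0.1536i)·(-0.0018+0.0035i)  (+0.4503-0.1065i)·(-0.0341+0.0014i)  (-0.1294+0.3348i)·(-0.0875-0.1426i)  (+0.0937+0.1367i)·(+0.2251-0.4022i)  (-0.3936+0.0000i)·(+0.4827+0.0000i)  (-0.0937+0.1367i)·(-0.2251-0.4022i)  (-0.1294-0.3348i)·(-0.0875+0.1426i)  (-0.4503-0.1065i)·(+0.0341+0.0014i)  (-0.1690+0.1536i)·(-0.0018-0.0035i)
Y_4^0(R⁻¹ n̂) = +0.051529+0.000000i

Re=0.0515 Im=0.0000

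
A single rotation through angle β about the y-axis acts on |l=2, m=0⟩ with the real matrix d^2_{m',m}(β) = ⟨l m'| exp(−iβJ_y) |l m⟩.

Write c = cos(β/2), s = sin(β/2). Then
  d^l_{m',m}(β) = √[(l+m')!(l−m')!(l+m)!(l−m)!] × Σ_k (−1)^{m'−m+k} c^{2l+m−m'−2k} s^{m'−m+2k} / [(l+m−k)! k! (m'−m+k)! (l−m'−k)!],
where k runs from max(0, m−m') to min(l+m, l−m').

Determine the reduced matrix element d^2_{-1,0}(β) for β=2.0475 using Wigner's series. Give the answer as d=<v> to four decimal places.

d^2_{-1,0}(β=2.0475) via Wigner's sum:
With c≡cos(β/2)=0.520167 and s≡sin(β/2)=0.854065, N=[1·6·2·2]^{1/2}=4.898979
Admissible k: 1..2 (factorial args all ≥0)
  k=1: (−1)^0·4.8990/(2)·0.5202^3·0.8541^1 = +0.294438
  k=2: (−1)^1·4.8990/(2)·0.5202^1·0.8541^3 = -0.793762
d^2_{-1,0}(2.0475) = +0.294438 -0.793762 = -0.499324

d=-0.4993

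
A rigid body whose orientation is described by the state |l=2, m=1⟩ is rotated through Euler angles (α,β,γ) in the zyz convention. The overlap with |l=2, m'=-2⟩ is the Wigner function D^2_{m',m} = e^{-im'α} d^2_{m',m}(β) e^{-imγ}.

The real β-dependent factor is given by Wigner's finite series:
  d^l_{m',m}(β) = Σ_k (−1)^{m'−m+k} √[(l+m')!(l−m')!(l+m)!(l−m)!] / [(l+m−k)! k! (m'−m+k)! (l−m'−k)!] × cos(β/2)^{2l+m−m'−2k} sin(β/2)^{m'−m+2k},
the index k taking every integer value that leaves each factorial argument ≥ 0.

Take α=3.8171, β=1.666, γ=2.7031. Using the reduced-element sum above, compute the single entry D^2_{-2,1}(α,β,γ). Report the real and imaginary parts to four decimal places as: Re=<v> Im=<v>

Re=0.1183 Im=-0.5321

First d^2_{-2,1}(β=1.666), then the phase factors e^{-i(-2)α} and e^{-i(1)γ}:
c=cos(1.666/2)=0.672659, s=sin(1.666/2)=0.739953; N=√[1·24·6·1]=12.000000
k∈{3} keeps every argument non-negative
  k=3: (−1)^0·12.0000/(6)·0.6727^1·0.7400^3 = +0.545050
d^2_{-2,1}(1.666) = +0.545050
Phases: e^{-i·(-2)·3.8171}=+0.218017+0.975945i, e^{-i·(1)·2.7031}=-0.905393-0.424575i ⇒ D=+0.118260-0.532066i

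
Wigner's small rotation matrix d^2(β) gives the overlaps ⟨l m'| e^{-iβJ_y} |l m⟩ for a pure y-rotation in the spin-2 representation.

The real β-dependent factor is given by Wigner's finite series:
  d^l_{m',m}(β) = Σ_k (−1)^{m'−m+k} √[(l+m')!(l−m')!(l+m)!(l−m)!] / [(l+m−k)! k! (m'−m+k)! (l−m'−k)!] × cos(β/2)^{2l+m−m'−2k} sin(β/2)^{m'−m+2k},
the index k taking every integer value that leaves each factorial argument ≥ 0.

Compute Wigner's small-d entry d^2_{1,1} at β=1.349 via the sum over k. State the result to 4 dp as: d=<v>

d=-0.3416

d^2_{1,1}(β=1.349) via Wigner's sum:
With c≡cos(β/2)=0.781019 and s≡sin(β/2)=0.624507, N=[6·1·6·1]^{1/2}=6.000000
Admissible k: 0..1 (factorial args all ≥0)
  k=0: (−1)^0·6.0000/(6)·0.7810^4·0.6245^0 = +0.372089
  k=1: (−1)^1·6.0000/(2)·0.7810^2·0.6245^2 = -0.713706
d^2_{1,1}(1.349) = +0.372089 -0.713706 = -0.341617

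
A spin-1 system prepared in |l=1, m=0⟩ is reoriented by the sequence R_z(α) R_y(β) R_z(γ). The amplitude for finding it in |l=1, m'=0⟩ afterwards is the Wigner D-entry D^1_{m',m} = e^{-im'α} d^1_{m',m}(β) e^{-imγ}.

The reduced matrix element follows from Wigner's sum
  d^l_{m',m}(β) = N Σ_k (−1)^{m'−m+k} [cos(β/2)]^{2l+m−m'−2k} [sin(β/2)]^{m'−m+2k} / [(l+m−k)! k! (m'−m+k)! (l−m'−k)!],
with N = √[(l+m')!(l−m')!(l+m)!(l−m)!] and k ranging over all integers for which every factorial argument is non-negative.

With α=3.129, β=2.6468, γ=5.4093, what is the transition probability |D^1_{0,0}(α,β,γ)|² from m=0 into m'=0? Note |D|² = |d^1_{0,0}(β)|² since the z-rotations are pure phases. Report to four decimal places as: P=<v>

P=0.7745

First d^1_{0,0}(β=2.6468), then the phase factors e^{-i(0)α} and e^{-i(0)γ}:
With c≡cos(β/2)=0.244880 and s≡sin(β/2)=0.969553, N=[1·1·1·1]^{1/2}=1.000000
The bounds max(0,m−m')=0 and min(l+m,l−m')=1 give 2 terms
  k=0: (−1)^0·1.0000/(1)·0.2449^2·0.9696^0 = +0.059966
  k=1: (−1)^1·1.0000/(1)·0.2449^0·0.9696^2 = -0.940034
d^1_{0,0}(2.6468) = +0.059966 -0.940034 = -0.880067
|D^1_{0,0}|² = |d^1_{0,0}(β)|² = (-0.880067)² = 0.774518 (the z-rotation phases have unit modulus)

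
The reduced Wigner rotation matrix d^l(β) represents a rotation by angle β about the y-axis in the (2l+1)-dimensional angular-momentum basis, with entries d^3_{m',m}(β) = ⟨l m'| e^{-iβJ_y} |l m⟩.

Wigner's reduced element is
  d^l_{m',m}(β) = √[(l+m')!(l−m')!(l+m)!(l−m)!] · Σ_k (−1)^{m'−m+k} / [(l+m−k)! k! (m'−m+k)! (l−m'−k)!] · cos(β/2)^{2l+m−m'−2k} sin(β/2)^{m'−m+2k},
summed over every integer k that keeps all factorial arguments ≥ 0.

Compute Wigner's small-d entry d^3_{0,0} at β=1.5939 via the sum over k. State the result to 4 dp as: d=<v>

d^3_{0,0}(β=1.5939) via Wigner's sum:
With c≡cos(β/2)=0.698891 and s≡sin(β/2)=0.715228, N=[6·6·6·6]^{1/2}=36.000000
The bounds max(0,m−m')=0 and min(l+m,l−m')=3 give 4 terms
  k=0: (−1)^0·36.0000/(36)·0.6989^6·0.7152^0 = +0.116535
  k=1: (−1)^1·36.0000/(4)·0.6989^4·0.7152^2 = -1.098424
  k=2: (−1)^2·36.0000/(4)·0.6989^2·0.7152^4 = +1.150375
  k=3: (−1)^3·36.0000/(36)·0.6989^0·0.7152^6 = -0.133865
d^3_{0,0}(1.5939) = +0.116535 -1.098424 +1.150375 -0.133865 = +0.034622

d=0.0346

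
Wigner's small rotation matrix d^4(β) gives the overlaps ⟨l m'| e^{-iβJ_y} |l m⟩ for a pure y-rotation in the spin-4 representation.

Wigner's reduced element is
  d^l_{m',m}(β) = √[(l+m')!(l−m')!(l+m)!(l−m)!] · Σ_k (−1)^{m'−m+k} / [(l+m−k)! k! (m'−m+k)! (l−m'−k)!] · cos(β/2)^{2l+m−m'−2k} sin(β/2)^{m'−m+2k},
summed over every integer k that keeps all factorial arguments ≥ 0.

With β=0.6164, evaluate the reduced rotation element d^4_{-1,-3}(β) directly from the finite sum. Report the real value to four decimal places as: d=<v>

d=0.4544

d^4_{-1,-3}(β=0.6164) via Wigner's sum:
With c≡cos(β/2)=0.952881 and s≡sin(β/2)=0.303344, N=[6·120·1·5040]^{1/2}=1904.940944
k∈{0,1} keeps every argument non-negative
  k=0: (−1)^2·1904.9409/(240)·0.9529^6·0.3033^2 = +0.546730
  k=1: (−1)^3·1904.9409/(144)·0.9529^4·0.3033^4 = -0.092345
d^4_{-1,-3}(0.6164) = +0.546730 -0.092345 = +0.454385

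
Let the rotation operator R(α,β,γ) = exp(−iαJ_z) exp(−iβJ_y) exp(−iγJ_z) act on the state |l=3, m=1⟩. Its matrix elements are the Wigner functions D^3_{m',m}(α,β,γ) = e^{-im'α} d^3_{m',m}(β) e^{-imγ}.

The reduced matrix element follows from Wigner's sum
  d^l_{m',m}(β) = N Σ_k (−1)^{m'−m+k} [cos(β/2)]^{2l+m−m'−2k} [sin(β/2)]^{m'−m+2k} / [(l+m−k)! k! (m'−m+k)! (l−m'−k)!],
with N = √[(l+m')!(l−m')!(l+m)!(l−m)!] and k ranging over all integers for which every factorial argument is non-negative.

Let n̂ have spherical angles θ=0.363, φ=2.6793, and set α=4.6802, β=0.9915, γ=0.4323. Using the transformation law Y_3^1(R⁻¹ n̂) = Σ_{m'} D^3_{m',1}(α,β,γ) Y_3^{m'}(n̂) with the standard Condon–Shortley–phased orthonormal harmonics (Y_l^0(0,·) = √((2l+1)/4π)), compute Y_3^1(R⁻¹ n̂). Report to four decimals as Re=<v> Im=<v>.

Re=-0.0736 Im=0.0055

Need the full column D^3_{m',1} for m'=−3..3 at α=4.6802, β=0.9915, γ=0.4323.
cos(β/2)=0.879612, sin(β/2)=0.475691
d^3_{-3,1}: single k=4 term ⇒ +0.153437;  D = +0.077417+0.132474i
d^3_{-2,1}: k∈[3..4] ⇒ +0.463319 -0.067751 = +0.395567;  D = -0.347771+0.188491i
d^3_{-1,1}: k∈[2..4] ⇒ +0.812769 -0.316938 +0.011587 = +0.507417;  D = -0.227306-0.453657i
d^3_{0,1}: k∈[1..3] ⇒ +0.867705 -0.761310 +0.074218 = +0.180613;  D = +0.163997-0.075670i
d^3_{1,1}: k∈[0..2] ⇒ +0.463177 -1.083692 +0.237703 = -0.382811;  D = -0.149113-0.352576i
d^3_{2,1}: k∈[0..1] ⇒ -0.792103 +0.463319 = -0.328784;  D = +0.306781-0.118256i
d^3_{3,1}: single k=0 term ⇒ +0.524640;  D = -0.172849-0.495349i
Y_3^{m'}(θ=0.363,φ=2.6793) and Σ D·Y over m':
  (+0.0774+0.1325i)·(-0.0034-0.0184i)  (-0.3478+0.1885i)·(+0.0725+0.0962i)  (-0.2273-0.4537i)·(-0.3461-0.1725i)  (+0.1640-0.0757i)·(+0.4778+0.0000i)  (-0.1491-0.3526i)·(+0.3461-0.1725i)  (+0.3068-0.1183i)·(+0.0725-0.0962i)  (-0.1728-0.4953i)·(+0.0034-0.0184i)
Y_3^1(R⁻¹ n̂) = -0.073615+0.005499i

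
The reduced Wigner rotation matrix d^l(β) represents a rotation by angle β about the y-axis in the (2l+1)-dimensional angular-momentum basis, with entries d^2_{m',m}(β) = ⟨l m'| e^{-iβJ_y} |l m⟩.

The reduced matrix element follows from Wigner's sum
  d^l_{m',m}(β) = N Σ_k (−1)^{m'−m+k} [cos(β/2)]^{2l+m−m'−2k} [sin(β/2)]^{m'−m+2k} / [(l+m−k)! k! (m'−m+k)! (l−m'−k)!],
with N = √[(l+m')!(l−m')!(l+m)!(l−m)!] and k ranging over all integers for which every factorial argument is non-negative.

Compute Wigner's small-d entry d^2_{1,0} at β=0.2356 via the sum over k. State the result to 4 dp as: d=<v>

d=-0.2780

d^2_{1,0}(β=0.2356) via Wigner's sum:
c=cos(0.2356/2)=0.993070, s=sin(0.2356/2)=0.117528; N=√[6·1·2·2]=4.898979
Admissible k: 0..1 (factorial args all ≥0)
  k=0: (−1)^1·4.8990/(2)·0.9931^3·0.1175^1 = -0.281939
  k=1: (−1)^2·4.8990/(2)·0.9931^1·0.1175^3 = +0.003949
d^2_{1,0}(0.2356) = -0.281939 +0.003949 = -0.277990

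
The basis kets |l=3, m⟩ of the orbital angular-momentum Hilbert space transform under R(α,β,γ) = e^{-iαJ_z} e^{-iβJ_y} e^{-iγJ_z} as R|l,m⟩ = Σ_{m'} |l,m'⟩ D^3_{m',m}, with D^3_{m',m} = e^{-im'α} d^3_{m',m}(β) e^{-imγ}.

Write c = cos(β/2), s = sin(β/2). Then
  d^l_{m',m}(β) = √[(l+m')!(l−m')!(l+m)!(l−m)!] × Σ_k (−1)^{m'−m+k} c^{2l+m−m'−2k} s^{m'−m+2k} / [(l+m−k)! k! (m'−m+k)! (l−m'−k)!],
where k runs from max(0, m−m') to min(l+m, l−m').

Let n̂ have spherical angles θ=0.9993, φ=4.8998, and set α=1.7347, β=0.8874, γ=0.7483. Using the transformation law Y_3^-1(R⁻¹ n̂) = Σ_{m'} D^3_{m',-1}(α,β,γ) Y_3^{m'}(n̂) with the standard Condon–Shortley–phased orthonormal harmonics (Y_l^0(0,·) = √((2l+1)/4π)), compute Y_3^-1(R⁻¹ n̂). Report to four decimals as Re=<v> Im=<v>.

Need the full column D^3_{m',-1} for m'=−3..3 at α=1.7347, β=0.8874, γ=0.7483.
cos(β/2)=0.903169, sin(β/2)=0.429284
d^3_{-3,-1}: single k=2 term ⇒ +0.474911;  D = +0.449165-0.154244i
d^3_{-2,-1}: k∈[1..2] ⇒ +0.815814 -0.368614 = +0.447200;  D = -0.212312-0.393588i
d^3_{-1,-1}: k∈[0..2] ⇒ +0.542770 -0.980972 +0.166215 = -0.271988;  D = +0.215103-0.166458i
d^3_{0,-1}: k∈[0..2] ⇒ -0.893679 +0.605695 -0.045613 = -0.333597;  D = -0.244475-0.226977i
d^3_{1,-1}: k∈[0..2] ⇒ +0.735729 -0.221619 +0.006258 = +0.520368;  D = +0.287085-0.434011i
d^3_{2,-1}: k∈[0..1] ⇒ -0.368614 +0.041638 = -0.326976;  D = +0.298492+0.133475i
d^3_{3,-1}: single k=0 term ⇒ +0.107291;  D = -0.027229+0.103778i
Y_3^{m'}(θ=0.9993,φ=4.8998) and Σ D·Y over m':
  (+0.4492-0.1542i)·(-0.1323-0.2100i)  (-0.2123-0.3936i)·(-0.3639+0.1432i)  (+0.2151-0.1665i)·(+0.0234+0.1236i)  (-0.2445-0.2270i)·(-0.3103+0.0000i)  (+0.2871-0.4340i)·(-0.0234+0.1236i)  (+0.2985+0.1335i)·(-0.3639-0.1432i)  (-0.0272+0.1038i)·(+0.1323-0.2100i)
Y_3^-1(R⁻¹ n̂) = +0.118838+0.105817i

Re=0.1188 Im=0.1058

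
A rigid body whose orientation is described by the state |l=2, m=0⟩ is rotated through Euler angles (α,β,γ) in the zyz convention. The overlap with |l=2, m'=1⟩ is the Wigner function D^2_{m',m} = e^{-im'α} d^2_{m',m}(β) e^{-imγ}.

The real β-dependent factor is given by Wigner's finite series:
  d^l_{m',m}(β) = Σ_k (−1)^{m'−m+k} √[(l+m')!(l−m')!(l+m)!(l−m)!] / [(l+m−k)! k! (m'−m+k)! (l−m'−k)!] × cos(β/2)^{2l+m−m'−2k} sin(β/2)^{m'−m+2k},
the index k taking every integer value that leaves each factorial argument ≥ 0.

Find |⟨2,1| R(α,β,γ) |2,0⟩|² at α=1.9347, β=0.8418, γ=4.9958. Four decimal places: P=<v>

P=0.3702

D^2_{1,0}(1.9347,0.8418,4.9958) = e^{-i·1·1.9347}·d^2_{1,0}(0.8418)·e^{-i·0·4.9958}. Compute d first:
With c≡cos(β/2)=0.912722 and s≡sin(β/2)=0.408582, N=[6·1·2·2]^{1/2}=4.898979
The bounds max(0,m−m')=0 and min(l+m,l−m')=1 give 2 terms
  k=0: (−1)^1·4.8990/(2)·0.9127^3·0.4086^1 = -0.760974
  k=1: (−1)^2·4.8990/(2)·0.9127^1·0.4086^3 = +0.152494
d^2_{1,0}(0.8418) = -0.760974 +0.152494 = -0.608480
|D^2_{1,0}|² = |d^2_{1,0}(β)|² = (-0.608480)² = 0.370248 (the z-rotation phases have unit modulus)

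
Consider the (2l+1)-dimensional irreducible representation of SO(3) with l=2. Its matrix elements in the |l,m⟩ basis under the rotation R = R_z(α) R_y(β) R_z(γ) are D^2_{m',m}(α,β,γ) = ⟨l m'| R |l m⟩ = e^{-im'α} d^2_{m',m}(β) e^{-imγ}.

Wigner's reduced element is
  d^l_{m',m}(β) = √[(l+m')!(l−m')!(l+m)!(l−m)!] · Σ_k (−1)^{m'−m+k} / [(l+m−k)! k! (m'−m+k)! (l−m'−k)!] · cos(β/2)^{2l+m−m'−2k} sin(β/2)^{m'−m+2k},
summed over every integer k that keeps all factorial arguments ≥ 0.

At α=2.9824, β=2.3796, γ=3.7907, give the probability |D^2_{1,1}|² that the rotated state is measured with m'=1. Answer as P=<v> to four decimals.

First d^2_{1,1}(β=2.3796), then the phase factors e^{-i(1)α} and e^{-i(1)γ}:
With c≡cos(β/2)=0.371846 and s≡sin(β/2)=0.928295, N=[6·1·6·1]^{1/2}=6.000000
k∈{0,1} keeps every argument non-negative
  k=0: (−1)^0·6.0000/(6)·0.3718^4·0.9283^0 = +0.019118
  k=1: (−1)^1·6.0000/(2)·0.3718^2·0.9283^2 = -0.357452
d^2_{1,1}(2.3796) = +0.019118 -0.357452 = -0.338334
|D^2_{1,1}|² = |d^2_{1,1}(β)|² = (-0.338334)² = 0.114470 (the z-rotation phases have unit modulus)

P=0.1145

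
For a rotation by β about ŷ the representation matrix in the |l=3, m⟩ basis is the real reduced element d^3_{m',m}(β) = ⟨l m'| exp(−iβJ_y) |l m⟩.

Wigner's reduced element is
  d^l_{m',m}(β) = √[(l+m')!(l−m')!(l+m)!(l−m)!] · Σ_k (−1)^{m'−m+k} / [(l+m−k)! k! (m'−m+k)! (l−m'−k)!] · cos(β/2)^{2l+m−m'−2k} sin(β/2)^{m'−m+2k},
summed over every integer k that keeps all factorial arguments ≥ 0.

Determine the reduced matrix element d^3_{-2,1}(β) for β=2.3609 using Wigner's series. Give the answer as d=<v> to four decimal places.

d=-0.5383

d^3_{-2,1}(β=2.3609) via Wigner's sum:
c=cos(2.3609/2)=0.380509, s=sin(2.3609/2)=0.924777; N=√[1·120·24·2]=75.894664
k: max(0,(1)−(-2))=3 … min(3+(1),3−(-2))=4
  k=3: (−1)^0·75.8947/(12)·0.3805^3·0.9248^3 = +0.275572
  k=4: (−1)^1·75.8947/(24)·0.3805^1·0.9248^5 = -0.813861
d^3_{-2,1}(2.3609) = +0.275572 -0.813861 = -0.538289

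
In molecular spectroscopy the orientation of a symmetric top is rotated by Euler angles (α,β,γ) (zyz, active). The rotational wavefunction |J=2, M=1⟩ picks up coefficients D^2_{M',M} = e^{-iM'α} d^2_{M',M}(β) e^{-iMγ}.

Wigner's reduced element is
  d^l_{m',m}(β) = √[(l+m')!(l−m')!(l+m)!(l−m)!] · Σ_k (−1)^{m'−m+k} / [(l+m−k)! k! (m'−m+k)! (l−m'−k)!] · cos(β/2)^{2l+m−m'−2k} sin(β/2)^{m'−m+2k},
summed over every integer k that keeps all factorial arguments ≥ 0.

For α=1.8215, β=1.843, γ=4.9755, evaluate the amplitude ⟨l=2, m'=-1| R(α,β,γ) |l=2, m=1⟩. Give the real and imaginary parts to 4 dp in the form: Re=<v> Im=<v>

Re=-0.2933 Im=0.0036

Split into d^2_{-1,1}(β=1.843) × two z-phases.
Half-angle: c=0.604626, s=0.796509. N=√(1·6·6·1)=6.000000
k∈{2,3} keeps every argument non-negative
  k=2: (−1)^0·6.0000/(2)·0.6046^2·0.7965^2 = +0.695788
  k=3: (−1)^1·6.0000/(6)·0.6046^0·0.7965^4 = -0.402498
d^2_{-1,1}(1.843) = +0.695788 -0.402498 = +0.293290
Attach z-rotation phases: D = e^{-i(-1)(1.8215)}·(+0.293290)·e^{-i(1)(4.9755)} = -0.293267+0.003639i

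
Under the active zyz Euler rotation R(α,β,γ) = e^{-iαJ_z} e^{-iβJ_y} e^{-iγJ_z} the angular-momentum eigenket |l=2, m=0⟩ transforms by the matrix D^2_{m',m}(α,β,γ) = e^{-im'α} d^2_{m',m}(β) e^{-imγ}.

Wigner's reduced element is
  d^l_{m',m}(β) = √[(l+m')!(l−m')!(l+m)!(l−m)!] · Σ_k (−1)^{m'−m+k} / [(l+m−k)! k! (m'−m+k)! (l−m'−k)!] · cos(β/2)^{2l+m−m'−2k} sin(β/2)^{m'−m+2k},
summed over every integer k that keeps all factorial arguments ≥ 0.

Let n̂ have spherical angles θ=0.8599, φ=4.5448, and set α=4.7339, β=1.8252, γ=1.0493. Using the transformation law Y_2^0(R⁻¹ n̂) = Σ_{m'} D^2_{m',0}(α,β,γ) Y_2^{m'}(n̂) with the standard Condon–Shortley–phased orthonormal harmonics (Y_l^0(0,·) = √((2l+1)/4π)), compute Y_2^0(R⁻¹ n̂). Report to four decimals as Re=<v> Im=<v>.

Need the full column D^2_{m',0} for m'=−2..2 at α=4.7339, β=1.8252, γ=1.0493.
cos(β/2)=0.611691, sin(β/2)=0.791097
d^2_{-2,0}: single k=2 term ⇒ +0.573587;  D = -0.573056-0.024669i
d^2_{-1,0}: k∈[1..2] ⇒ +0.443508 -0.741817 = -0.298309;  D = -0.006416+0.298240i
d^2_{0,0}: k∈[0..2] ⇒ +0.140000 -0.936663 +0.391668 = -0.404995;  D = -0.404995+0.000000i
d^2_{1,0}: k∈[0..1] ⇒ -0.443508 +0.741817 = +0.298309;  D = +0.006416+0.298240i
d^2_{2,0}: single k=0 term ⇒ +0.573587;  D = -0.573056+0.024669i
Y_2^{m'}(θ=0.8599,φ=4.5448) and Σ D·Y over m':
  (-0.5731-0.0247i)·(-0.2095-0.0730i)  (-0.0064+0.2982i)·(-0.0637+0.3766i)  (-0.4050+0.0000i)·(+0.0875+0.0000i)  (+0.0064+0.2982i)·(+0.0637+0.3766i)  (-0.5731+0.0247i)·(-0.2095+0.0730i)
Y_2^0(R⁻¹ n̂) = -0.022793+0.000000i

Re=-0.0228 Im=0.0000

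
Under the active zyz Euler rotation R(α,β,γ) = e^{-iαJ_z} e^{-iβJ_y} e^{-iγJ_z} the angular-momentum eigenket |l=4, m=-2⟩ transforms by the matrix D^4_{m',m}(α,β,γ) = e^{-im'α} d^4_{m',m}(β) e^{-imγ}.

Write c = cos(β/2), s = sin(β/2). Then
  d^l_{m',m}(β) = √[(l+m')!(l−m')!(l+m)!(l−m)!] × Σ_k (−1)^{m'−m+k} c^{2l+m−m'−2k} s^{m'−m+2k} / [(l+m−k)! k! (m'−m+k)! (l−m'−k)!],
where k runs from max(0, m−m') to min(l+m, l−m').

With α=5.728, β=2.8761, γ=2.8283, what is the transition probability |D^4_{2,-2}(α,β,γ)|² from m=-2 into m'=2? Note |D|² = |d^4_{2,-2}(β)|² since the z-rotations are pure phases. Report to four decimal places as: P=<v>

P=0.5429

First d^4_{2,-2}(β=2.8761), then the phase factors e^{-i(2)α} and e^{-i(-2)γ}:
c=cos(2.8761/2)=0.132357, s=sin(2.8761/2)=0.991202; N=√[720·2·2·720]=1440.000000
The bounds max(0,m−m')=0 and min(l+m,l−m')=2 give 3 terms
  k=0: (−1)^4·1440.0000/(96)·0.1324^4·0.9912^4 = +0.004444
  k=1: (−1)^5·1440.0000/(120)·0.1324^2·0.9912^6 = -0.199364
  k=2: (−1)^6·1440.0000/(1440)·0.1324^0·0.9912^8 = +0.931747
d^4_{2,-2}(2.8761) = +0.004444 -0.199364 +0.931747 = +0.736826
|D^4_{2,-2}|² = |d^4_{2,-2}(β)|² = (+0.736826)² = 0.542912 (the z-rotation phases have unit modulus)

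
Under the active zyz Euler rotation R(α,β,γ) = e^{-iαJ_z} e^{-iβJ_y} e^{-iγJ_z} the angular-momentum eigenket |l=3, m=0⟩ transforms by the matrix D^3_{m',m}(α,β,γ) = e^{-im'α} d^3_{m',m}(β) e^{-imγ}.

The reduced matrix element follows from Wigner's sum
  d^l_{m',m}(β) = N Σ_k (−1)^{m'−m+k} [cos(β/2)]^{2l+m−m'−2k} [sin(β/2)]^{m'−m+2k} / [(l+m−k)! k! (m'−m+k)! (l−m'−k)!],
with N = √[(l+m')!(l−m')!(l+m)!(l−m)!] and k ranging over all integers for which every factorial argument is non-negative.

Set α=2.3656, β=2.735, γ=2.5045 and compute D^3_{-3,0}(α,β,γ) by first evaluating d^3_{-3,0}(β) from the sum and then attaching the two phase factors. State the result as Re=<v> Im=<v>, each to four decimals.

First d^3_{-3,0}(β=2.735), then the phase factors e^{-i(-3)α} and e^{-i(0)γ}:
Half-angle: c=0.201899, s=0.979406. N=√(1·720·6·6)=160.996894
k: max(0,(0)−(-3))=3 … min(3+(0),3−(-3))=3
  k=3: (−1)^0·160.9969/(36)·0.2019^3·0.9794^3 = +0.034578
d^3_{-3,0}(2.735) = +0.034578
Phases: e^{-i·(-3)·2.3656}=+0.686876+0.726775i, e^{-i·(0)·2.5045}=+1.000000+0.000000i ⇒ D=+0.023751+0.025131i

Re=0.0238 Im=0.0251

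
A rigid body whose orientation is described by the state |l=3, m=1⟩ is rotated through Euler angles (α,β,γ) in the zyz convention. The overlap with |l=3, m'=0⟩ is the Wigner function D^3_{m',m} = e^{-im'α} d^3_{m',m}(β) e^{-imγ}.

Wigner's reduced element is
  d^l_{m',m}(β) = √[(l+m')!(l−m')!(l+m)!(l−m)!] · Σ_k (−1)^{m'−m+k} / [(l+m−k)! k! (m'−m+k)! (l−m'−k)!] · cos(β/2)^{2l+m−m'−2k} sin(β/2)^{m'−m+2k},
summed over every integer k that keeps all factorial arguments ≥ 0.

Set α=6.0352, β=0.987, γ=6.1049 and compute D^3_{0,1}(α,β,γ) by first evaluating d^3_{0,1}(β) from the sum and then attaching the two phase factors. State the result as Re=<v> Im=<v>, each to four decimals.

Split into d^3_{0,1}(β=0.987) × two z-phases.
With c≡cos(β/2)=0.880680 and s≡sin(β/2)=0.473711, N=[6·6·24·2]^{1/2}=41.569219
Admissible k: 1..3 (factorial args all ≥0)
  k=1: (−1)^0·41.5692/(12)·0.8807^5·0.4737^1 = +0.869352
  k=2: (−1)^1·41.5692/(4)·0.8807^3·0.4737^3 = -0.754584
  k=3: (−1)^2·41.5692/(12)·0.8807^1·0.4737^5 = +0.072774
d^3_{0,1}(0.987) = +0.869352 -0.754584 +0.072774 = +0.187542
Phases: e^{-i·(0)·6.0352}=+1.000000+0.000000i, e^{-i·(1)·6.1049}=+0.984149+0.177342i ⇒ D=+0.184569+0.033259i

Re=0.1846 Im=0.0333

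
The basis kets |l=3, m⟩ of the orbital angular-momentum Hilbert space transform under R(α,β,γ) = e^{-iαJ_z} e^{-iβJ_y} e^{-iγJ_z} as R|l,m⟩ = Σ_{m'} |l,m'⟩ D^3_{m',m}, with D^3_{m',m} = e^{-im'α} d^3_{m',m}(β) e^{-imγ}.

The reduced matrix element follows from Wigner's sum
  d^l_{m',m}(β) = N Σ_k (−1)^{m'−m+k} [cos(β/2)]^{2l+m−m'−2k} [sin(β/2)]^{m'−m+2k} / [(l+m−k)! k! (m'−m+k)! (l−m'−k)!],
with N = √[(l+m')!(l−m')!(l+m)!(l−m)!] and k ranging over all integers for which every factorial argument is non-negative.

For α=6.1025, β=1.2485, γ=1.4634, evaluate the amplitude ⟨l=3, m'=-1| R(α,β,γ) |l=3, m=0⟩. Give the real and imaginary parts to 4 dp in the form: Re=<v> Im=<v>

Re=-0.2014 Im=0.0368

Split into d^3_{-1,0}(β=1.2485) × two z-phases.
c=cos(1.2485/2)=0.811402, s=sin(1.2485/2)=0.584489; N=√[2·24·6·6]=41.569219
k∈{1,2,3} keeps every argument non-negative
  k=1: (−1)^0·41.5692/(12)·0.8114^5·0.5845^1 = +0.712109
  k=2: (−1)^1·41.5692/(4)·0.8114^3·0.5845^3 = -1.108532
  k=3: (−1)^2·41.5692/(12)·0.8114^1·0.5845^5 = +0.191738
d^3_{-1,0}(1.2485) = +0.712109 -1.108532 +0.191738 = -0.204686
Attach z-rotation phases: D = e^{-i(-1)(6.1025)}·(-0.204686)·e^{-i(0)(1.4634)} = -0.201353+0.036783i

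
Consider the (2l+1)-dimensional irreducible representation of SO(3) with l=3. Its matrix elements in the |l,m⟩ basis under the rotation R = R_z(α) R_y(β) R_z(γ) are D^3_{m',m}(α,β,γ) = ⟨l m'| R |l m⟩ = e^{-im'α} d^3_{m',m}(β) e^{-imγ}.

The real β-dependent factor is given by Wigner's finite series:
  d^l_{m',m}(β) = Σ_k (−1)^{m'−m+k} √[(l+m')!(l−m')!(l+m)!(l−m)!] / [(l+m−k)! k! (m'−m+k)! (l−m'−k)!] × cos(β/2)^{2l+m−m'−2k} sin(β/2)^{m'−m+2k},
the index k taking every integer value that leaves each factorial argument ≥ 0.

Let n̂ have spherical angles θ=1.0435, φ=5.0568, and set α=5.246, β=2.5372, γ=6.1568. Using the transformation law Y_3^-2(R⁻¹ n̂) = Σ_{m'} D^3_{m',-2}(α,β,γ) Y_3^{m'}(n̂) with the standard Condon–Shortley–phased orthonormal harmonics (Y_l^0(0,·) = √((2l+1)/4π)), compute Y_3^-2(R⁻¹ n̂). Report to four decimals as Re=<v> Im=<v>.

Need the full column D^3_{m',-2} for m'=−3..3 at α=5.246, β=2.5372, γ=6.1568.
cos(β/2)=0.297618, sin(β/2)=0.954685
d^3_{-3,-2}: single k=1 term ⇒ +0.005460;  D = -0.005326+0.001206i
d^3_{-2,-2}: k∈[0..1] ⇒ +0.000695 -0.035754 = -0.035059;  D = +0.024060+0.025500i
d^3_{-1,-2}: k∈[0..1] ⇒ -0.007049 +0.145073 = +0.138024;  D = +0.038255-0.132616i
d^3_{0,-2}: k∈[0..1] ⇒ +0.039167 -0.403013 = -0.363846;  D = -0.352284+0.090993i
d^3_{1,-2}: k∈[0..1] ⇒ -0.145073 +0.746379 = +0.601306;  D = +0.425606+0.424769i
d^3_{2,-2}: k∈[0..1] ⇒ +0.367899 -0.757113 = -0.389215;  D = +0.096596-0.377037i
d^3_{3,-2}: single k=0 term ⇒ -0.578143;  D = +0.555177-0.161332i
Y_3^{m'}(θ=1.0435,φ=5.0568) and Σ D·Y over m':
  (-0.0053+0.0012i)·(-0.2313-0.1379i)  (+0.0241+0.0255i)·(-0.2965+0.2441i)  (+0.0383-0.1326i)·(+0.0251+0.0699i)  (-0.3523+0.0910i)·(-0.3256+0.0000i)  (+0.4256+0.4248i)·(-0.0251+0.0699i)  (+0.0966-0.3770i)·(-0.2965-0.2441i)  (+0.5552-0.1613i)·(+0.2313-0.1379i)
Y_3^-2(R⁻¹ n̂) = +0.058076-0.038053i

Re=0.0581 Im=-0.0381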